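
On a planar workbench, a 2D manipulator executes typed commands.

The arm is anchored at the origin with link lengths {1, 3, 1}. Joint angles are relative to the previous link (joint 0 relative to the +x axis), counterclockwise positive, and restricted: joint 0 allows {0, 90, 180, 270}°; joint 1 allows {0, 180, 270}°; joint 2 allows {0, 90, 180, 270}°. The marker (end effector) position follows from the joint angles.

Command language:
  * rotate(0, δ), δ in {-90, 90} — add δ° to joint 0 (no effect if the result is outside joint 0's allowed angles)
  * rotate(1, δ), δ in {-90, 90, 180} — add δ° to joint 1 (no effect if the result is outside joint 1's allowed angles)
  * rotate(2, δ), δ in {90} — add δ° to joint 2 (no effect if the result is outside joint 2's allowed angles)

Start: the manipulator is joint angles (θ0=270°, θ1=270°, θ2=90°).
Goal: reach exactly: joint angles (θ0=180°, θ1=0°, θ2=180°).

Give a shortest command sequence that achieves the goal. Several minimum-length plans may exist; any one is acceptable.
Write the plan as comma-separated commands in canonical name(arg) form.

from: joint angles (θ0=270°, θ1=270°, θ2=90°)
step 1 (rotate(2, 90)): joint angles (θ0=270°, θ1=270°, θ2=180°)
step 2 (rotate(0, -90)): joint angles (θ0=180°, θ1=270°, θ2=180°)
step 3 (rotate(1, 90)): joint angles (θ0=180°, θ1=0°, θ2=180°)
nothing shorter than 3 reaches the goal.

rotate(2, 90), rotate(0, -90), rotate(1, 90)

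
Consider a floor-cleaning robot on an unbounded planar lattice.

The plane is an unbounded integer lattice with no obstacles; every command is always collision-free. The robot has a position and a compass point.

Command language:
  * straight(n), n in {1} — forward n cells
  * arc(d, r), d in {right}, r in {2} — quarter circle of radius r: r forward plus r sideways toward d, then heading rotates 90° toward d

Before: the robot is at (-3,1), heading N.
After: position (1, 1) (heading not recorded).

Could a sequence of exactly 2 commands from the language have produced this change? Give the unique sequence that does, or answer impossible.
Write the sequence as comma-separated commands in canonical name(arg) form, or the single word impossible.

arc(right, 2), arc(right, 2)

initial: at (-3,1), heading N
[1] after arc(right, 2): at (-1,3), heading E
[2] after arc(right, 2): at (1,1), heading S
no other 2-command option fits: unique.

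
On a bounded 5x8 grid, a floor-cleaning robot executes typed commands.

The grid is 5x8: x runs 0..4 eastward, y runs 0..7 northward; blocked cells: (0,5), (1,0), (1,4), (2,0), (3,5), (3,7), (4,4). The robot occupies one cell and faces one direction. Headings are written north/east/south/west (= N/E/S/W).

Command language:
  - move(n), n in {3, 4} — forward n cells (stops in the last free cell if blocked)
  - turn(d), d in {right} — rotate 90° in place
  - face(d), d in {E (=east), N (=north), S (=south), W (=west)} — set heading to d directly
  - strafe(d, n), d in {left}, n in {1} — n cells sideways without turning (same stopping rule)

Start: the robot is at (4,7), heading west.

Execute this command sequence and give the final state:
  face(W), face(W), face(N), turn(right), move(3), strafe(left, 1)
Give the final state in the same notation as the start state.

t0: at (4,7), heading west
t=1 face(W) ⇒ at (4,7), heading west
t=2 face(W) ⇒ at (4,7), heading west
t=3 face(N) ⇒ at (4,7), heading north
t=4 turn(right) ⇒ at (4,7), heading east
t=5 move(3) ⇒ at (4,7), heading east
t=6 strafe(left, 1) ⇒ at (4,7), heading east

at (4,7), heading east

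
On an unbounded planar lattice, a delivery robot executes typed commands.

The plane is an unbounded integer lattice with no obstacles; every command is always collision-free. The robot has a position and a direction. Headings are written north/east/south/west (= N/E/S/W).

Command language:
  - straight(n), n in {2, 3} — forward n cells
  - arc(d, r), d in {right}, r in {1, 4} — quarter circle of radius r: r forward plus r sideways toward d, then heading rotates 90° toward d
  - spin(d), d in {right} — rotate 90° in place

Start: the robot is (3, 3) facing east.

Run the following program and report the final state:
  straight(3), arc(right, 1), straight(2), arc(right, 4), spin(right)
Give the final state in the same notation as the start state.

initial: (3, 3) facing east
t=1 straight(3) ⇒ (6, 3) facing east
t=2 arc(right, 1) ⇒ (7, 2) facing south
t=3 straight(2) ⇒ (7, 0) facing south
t=4 arc(right, 4) ⇒ (3, -4) facing west
t=5 spin(right) ⇒ (3, -4) facing north

(3, -4) facing north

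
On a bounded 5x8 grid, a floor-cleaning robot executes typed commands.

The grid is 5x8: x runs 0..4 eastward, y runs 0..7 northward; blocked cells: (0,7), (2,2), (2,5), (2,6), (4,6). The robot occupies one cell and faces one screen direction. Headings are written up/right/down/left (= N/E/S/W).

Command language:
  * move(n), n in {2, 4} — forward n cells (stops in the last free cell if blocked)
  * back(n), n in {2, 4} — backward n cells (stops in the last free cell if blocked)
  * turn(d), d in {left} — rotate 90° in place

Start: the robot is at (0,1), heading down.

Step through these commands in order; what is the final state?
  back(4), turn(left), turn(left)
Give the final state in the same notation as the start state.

at (0,5), heading up

from: at (0,1), heading down
t=1 back(4) ⇒ at (0,5), heading down
t=2 turn(left) ⇒ at (0,5), heading right
t=3 turn(left) ⇒ at (0,5), heading up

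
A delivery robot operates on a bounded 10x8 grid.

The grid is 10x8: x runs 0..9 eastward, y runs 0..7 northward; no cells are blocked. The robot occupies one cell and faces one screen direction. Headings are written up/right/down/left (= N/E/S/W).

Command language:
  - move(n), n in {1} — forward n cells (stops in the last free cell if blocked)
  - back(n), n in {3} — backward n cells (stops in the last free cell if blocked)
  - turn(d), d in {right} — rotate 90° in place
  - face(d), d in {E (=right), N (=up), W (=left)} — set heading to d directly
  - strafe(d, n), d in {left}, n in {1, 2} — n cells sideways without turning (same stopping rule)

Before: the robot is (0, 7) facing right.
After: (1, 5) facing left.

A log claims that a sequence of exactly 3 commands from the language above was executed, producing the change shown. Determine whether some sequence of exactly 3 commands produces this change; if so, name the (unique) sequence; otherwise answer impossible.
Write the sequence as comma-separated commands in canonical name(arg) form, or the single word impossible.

key: cell and facing (now W) both changed — the 3 commands mix motion and turning
begin: (0, 7) facing right
step 1 (move(1)): (1, 7) facing right
step 2 (face(W)): (1, 7) facing left
step 3 (strafe(left, 2)): (1, 5) facing left
no other 3-command option fits: unique.

move(1), face(W), strafe(left, 2)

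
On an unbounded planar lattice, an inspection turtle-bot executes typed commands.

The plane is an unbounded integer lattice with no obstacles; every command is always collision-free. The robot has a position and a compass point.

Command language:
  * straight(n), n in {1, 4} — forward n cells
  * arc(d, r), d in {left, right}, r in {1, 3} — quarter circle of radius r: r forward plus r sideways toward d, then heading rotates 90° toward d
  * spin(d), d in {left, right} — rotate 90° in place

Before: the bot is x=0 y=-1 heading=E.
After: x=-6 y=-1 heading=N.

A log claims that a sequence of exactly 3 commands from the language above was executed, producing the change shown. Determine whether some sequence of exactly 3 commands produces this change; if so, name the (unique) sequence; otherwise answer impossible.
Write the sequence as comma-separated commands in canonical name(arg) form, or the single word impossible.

spin(right), arc(right, 3), arc(right, 3)

key: order matters: swapping spin(right) and arc(right, 3) lands elsewhere
begin: x=0 y=-1 heading=E
t=1 spin(right) ⇒ x=0 y=-1 heading=S
t=2 arc(right, 3) ⇒ x=-3 y=-4 heading=W
t=3 arc(right, 3) ⇒ x=-6 y=-1 heading=N
uniquely the one of 512 3-step routes that fits.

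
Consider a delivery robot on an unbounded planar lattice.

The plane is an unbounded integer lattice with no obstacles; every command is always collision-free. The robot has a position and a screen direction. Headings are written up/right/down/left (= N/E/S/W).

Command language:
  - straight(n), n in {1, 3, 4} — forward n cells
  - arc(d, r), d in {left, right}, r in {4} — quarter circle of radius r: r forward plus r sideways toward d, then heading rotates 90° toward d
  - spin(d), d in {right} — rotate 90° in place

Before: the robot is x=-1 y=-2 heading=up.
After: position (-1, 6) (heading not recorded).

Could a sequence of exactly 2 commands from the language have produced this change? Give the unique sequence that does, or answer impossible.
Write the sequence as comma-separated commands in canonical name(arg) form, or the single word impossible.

begin: x=-1 y=-2 heading=up
t=1 straight(4) ⇒ x=-1 y=2 heading=up
t=2 straight(4) ⇒ x=-1 y=6 heading=up
uniquely the one of 36 2-step routes that fits.

straight(4), straight(4)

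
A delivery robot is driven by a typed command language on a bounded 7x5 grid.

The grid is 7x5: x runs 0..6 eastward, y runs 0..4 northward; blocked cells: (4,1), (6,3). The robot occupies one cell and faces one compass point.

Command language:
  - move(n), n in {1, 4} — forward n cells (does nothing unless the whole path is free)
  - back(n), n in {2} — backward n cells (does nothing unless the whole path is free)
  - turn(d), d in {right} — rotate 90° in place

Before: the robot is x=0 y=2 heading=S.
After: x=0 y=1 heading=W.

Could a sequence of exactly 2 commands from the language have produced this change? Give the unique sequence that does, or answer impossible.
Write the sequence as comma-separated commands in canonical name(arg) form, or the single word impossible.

move(1), turn(right)

key: cell and facing (now W) both changed — the 2 commands mix motion and turning
from: x=0 y=2 heading=S
1. move(1) → x=0 y=1 heading=S
2. turn(right) → x=0 y=1 heading=W
no rival 2-sequence matches.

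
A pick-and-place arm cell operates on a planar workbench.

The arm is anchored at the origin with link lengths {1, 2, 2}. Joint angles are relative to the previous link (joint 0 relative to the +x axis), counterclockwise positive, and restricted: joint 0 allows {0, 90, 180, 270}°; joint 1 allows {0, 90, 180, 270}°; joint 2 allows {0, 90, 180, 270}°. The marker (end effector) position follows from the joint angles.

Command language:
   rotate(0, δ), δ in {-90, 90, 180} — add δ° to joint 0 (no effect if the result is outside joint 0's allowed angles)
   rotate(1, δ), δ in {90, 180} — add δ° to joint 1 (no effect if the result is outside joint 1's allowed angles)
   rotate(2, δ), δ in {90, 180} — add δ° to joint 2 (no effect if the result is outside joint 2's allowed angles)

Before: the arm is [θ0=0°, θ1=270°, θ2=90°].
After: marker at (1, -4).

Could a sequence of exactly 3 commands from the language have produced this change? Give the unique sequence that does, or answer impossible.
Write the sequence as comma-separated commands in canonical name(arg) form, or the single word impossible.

rotate(2, 90), rotate(2, 90), rotate(2, 90)

from: [θ0=0°, θ1=270°, θ2=90°]
step 1 (rotate(2, 90)): [θ0=0°, θ1=270°, θ2=180°]
step 2 (rotate(2, 90)): [θ0=0°, θ1=270°, θ2=270°]
step 3 (rotate(2, 90)): [θ0=0°, θ1=270°, θ2=0°]
no rival 3-sequence matches.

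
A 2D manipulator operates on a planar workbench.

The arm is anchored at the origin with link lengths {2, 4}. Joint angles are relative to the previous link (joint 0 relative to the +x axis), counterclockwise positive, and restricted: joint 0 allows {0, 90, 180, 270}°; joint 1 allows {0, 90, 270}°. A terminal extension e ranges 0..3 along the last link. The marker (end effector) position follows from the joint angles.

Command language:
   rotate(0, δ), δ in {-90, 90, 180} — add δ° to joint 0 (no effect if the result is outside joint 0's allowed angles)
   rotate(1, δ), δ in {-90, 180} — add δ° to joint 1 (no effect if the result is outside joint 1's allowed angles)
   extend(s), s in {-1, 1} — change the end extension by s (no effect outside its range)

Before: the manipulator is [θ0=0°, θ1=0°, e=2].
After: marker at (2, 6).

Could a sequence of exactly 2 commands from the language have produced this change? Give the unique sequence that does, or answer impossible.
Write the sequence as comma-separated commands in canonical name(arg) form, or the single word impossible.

key: running rotate(1, 180) before rotate(1, -90) would end elsewhere — order is forced
begin: [θ0=0°, θ1=0°, e=2]
[1] after rotate(1, -90): [θ0=0°, θ1=270°, e=2]
[2] after rotate(1, 180): [θ0=0°, θ1=90°, e=2]
uniquely the one of 49 2-step routes that fits.

rotate(1, -90), rotate(1, 180)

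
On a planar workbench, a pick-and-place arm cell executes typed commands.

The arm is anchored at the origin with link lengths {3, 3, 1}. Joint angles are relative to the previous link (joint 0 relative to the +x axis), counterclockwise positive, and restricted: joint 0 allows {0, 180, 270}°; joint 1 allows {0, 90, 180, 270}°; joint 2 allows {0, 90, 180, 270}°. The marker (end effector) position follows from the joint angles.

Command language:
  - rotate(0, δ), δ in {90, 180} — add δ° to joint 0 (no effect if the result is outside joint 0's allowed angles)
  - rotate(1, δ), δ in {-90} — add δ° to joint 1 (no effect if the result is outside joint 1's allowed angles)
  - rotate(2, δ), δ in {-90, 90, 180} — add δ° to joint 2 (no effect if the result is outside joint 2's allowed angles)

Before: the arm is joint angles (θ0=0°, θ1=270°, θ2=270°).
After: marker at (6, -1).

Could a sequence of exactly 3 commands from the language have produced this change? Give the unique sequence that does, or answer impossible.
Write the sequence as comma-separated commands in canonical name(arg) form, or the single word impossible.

rotate(1, -90), rotate(1, -90), rotate(1, -90)

begin: joint angles (θ0=0°, θ1=270°, θ2=270°)
t=1 rotate(1, -90) ⇒ joint angles (θ0=0°, θ1=180°, θ2=270°)
t=2 rotate(1, -90) ⇒ joint angles (θ0=0°, θ1=90°, θ2=270°)
t=3 rotate(1, -90) ⇒ joint angles (θ0=0°, θ1=0°, θ2=270°)
no other 3-command option fits: unique.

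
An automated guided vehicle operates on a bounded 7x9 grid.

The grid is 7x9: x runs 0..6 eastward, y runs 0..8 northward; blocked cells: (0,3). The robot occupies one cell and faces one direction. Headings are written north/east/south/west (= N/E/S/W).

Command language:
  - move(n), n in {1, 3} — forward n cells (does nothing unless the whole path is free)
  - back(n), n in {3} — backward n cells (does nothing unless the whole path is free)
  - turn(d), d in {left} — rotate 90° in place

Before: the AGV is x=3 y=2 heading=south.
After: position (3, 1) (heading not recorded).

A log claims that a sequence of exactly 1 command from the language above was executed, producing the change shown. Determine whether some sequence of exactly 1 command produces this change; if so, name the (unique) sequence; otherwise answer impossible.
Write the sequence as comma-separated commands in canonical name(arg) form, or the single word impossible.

move(1)

begin: x=3 y=2 heading=south
t=1 move(1) ⇒ x=3 y=1 heading=south
no other 1-command option fits: unique.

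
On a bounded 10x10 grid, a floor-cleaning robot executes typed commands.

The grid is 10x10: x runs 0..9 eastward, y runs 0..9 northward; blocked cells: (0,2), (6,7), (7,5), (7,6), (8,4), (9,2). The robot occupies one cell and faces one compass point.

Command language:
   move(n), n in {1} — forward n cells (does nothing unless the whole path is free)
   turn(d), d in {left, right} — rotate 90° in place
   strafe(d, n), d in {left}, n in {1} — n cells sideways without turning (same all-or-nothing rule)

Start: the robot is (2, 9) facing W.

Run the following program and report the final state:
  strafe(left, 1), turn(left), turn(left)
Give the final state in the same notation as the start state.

(2, 8) facing E

from: (2, 9) facing W
step 1 (strafe(left, 1)): (2, 8) facing W
step 2 (turn(left)): (2, 8) facing S
step 3 (turn(left)): (2, 8) facing E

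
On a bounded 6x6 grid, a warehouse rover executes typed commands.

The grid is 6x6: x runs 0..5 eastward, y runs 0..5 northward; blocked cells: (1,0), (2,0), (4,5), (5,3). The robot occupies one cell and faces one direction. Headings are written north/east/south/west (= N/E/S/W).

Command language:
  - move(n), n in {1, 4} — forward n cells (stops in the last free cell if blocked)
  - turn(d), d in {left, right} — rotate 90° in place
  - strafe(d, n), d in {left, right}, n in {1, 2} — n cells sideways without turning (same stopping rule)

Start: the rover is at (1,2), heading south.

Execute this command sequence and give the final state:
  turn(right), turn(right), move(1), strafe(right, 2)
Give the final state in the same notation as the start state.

t0: at (1,2), heading south
step 1 (turn(right)): at (1,2), heading west
step 2 (turn(right)): at (1,2), heading north
step 3 (move(1)): at (1,3), heading north
step 4 (strafe(right, 2)): at (3,3), heading north

at (3,3), heading north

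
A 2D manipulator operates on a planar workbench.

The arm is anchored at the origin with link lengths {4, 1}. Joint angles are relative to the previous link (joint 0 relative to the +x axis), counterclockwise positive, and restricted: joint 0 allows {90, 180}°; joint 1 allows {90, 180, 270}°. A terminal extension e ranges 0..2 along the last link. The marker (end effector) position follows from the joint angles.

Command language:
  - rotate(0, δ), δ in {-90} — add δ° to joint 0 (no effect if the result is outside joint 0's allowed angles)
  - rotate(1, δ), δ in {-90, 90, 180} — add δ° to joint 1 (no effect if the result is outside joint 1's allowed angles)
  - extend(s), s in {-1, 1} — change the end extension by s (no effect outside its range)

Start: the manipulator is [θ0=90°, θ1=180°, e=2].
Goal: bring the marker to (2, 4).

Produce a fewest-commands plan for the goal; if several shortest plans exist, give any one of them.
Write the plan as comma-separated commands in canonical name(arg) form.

start: [θ0=90°, θ1=180°, e=2]
1. extend(-1) → [θ0=90°, θ1=180°, e=1]
2. rotate(1, 90) → [θ0=90°, θ1=270°, e=1]
nothing shorter than 2 reaches the goal.

extend(-1), rotate(1, 90)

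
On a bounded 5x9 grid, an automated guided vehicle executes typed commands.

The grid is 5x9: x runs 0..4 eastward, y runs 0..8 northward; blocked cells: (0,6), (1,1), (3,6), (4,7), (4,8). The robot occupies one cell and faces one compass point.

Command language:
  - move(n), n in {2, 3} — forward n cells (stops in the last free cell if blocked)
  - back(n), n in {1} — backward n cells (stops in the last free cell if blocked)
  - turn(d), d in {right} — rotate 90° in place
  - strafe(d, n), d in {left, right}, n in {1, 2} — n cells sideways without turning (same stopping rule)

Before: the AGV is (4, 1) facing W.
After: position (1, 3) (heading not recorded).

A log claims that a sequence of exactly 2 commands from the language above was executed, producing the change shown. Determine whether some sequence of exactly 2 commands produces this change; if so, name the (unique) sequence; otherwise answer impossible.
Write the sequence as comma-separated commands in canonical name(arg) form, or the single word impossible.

key: order matters: swapping strafe(right, 2) and move(3) lands elsewhere
initial: (4, 1) facing W
t=1 strafe(right, 2) ⇒ (4, 3) facing W
t=2 move(3) ⇒ (1, 3) facing W
uniquely the one of 64 2-step routes that fits.

strafe(right, 2), move(3)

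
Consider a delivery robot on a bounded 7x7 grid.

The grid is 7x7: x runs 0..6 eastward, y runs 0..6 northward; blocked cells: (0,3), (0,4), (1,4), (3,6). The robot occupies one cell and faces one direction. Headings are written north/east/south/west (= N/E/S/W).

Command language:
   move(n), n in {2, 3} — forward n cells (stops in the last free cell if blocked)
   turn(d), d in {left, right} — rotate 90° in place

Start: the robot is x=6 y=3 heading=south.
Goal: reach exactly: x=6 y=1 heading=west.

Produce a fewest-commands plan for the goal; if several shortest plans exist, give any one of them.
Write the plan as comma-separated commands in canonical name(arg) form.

move(2), turn(right)

initial: x=6 y=3 heading=south
t=1 move(2) ⇒ x=6 y=1 heading=south
t=2 turn(right) ⇒ x=6 y=1 heading=west
minimal: 2 command(s), checked below 2.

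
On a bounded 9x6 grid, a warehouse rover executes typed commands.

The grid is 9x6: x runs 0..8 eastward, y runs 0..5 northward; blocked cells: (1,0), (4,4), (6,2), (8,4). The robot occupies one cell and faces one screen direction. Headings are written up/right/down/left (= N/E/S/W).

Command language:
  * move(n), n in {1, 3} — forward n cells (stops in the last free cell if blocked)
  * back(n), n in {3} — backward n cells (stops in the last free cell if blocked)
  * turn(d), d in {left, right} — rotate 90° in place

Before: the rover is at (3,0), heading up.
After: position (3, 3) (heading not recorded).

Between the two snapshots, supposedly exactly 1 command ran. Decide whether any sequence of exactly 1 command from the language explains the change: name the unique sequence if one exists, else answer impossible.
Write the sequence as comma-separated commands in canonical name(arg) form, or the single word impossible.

move(3)

initial: at (3,0), heading up
1. move(3) → at (3,3), heading up
uniquely the one of 5 1-step routes that fits.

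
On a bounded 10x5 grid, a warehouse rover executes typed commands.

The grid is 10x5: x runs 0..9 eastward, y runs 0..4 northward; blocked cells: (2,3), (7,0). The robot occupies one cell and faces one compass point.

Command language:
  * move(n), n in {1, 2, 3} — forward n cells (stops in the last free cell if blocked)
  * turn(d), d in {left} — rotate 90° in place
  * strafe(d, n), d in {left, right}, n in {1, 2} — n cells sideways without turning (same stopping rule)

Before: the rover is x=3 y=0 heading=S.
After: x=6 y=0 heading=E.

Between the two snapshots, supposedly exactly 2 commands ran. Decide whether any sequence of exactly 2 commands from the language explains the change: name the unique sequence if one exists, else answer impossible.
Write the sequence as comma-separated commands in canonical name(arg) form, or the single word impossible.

turn(left), move(3)

key: cell and facing (now E) both changed — the 2 commands mix motion and turning
start: x=3 y=0 heading=S
step 1 (turn(left)): x=3 y=0 heading=E
step 2 (move(3)): x=6 y=0 heading=E
all 64 alternatives checked — unique.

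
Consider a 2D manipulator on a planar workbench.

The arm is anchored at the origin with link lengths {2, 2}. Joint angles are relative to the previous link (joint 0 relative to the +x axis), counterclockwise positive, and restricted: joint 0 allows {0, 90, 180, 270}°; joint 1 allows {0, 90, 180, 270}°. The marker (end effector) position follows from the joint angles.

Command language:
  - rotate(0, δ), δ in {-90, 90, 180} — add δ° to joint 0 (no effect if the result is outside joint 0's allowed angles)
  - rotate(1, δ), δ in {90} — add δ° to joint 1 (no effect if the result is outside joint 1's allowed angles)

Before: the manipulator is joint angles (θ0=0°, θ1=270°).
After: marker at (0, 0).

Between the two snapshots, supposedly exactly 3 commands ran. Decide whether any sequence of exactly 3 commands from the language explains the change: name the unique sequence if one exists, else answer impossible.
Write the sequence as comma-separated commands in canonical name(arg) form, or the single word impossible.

t0: joint angles (θ0=0°, θ1=270°)
t=1 rotate(1, 90) ⇒ joint angles (θ0=0°, θ1=0°)
t=2 rotate(1, 90) ⇒ joint angles (θ0=0°, θ1=90°)
t=3 rotate(1, 90) ⇒ joint angles (θ0=0°, θ1=180°)
all 64 alternatives checked — unique.

rotate(1, 90), rotate(1, 90), rotate(1, 90)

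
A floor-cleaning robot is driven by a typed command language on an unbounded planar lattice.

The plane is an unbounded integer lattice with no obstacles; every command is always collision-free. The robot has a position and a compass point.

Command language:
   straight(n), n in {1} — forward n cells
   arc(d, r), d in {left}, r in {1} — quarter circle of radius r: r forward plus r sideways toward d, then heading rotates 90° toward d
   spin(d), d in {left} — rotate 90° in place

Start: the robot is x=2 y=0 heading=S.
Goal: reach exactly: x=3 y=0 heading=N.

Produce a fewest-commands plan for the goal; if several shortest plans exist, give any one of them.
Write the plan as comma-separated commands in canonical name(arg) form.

spin(left), straight(1), spin(left)

t0: x=2 y=0 heading=S
step 1 (spin(left)): x=2 y=0 heading=E
step 2 (straight(1)): x=3 y=0 heading=E
step 3 (spin(left)): x=3 y=0 heading=N
nothing shorter than 3 reaches the goal.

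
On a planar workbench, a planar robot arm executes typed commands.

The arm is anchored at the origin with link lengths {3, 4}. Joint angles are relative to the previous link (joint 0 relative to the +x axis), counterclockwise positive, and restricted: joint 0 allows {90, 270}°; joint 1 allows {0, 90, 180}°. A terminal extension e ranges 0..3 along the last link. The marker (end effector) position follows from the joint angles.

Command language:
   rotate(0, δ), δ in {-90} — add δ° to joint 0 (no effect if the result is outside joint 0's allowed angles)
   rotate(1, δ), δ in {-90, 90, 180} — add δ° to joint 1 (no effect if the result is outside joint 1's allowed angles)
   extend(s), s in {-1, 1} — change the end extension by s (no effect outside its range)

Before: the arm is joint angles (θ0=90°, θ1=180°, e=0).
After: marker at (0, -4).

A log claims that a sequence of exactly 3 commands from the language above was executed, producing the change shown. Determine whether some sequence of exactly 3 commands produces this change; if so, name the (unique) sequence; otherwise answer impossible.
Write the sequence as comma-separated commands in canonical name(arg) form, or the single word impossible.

extend(1), extend(1), extend(1)

begin: joint angles (θ0=90°, θ1=180°, e=0)
t=1 extend(1) ⇒ joint angles (θ0=90°, θ1=180°, e=1)
t=2 extend(1) ⇒ joint angles (θ0=90°, θ1=180°, e=2)
t=3 extend(1) ⇒ joint angles (θ0=90°, θ1=180°, e=3)
no other 3-command option fits: unique.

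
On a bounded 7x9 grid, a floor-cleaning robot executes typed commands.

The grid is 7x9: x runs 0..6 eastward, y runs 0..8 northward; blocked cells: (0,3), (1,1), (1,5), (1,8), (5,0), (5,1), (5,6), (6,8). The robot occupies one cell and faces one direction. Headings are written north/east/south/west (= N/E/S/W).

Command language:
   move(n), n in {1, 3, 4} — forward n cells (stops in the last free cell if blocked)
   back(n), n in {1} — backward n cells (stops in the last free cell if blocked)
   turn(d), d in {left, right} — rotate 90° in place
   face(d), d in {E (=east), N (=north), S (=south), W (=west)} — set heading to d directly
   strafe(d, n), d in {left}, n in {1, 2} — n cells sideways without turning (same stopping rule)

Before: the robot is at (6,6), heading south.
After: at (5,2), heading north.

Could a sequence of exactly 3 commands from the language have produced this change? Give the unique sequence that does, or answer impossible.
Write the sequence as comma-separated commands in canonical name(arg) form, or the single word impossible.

key: order matters: swapping move(4) and strafe(left, 1) lands elsewhere
begin: at (6,6), heading south
[1] after move(4): at (6,2), heading south
[2] after face(N): at (6,2), heading north
[3] after strafe(left, 1): at (5,2), heading north
uniquely the one of 1728 3-step routes that fits.

move(4), face(N), strafe(left, 1)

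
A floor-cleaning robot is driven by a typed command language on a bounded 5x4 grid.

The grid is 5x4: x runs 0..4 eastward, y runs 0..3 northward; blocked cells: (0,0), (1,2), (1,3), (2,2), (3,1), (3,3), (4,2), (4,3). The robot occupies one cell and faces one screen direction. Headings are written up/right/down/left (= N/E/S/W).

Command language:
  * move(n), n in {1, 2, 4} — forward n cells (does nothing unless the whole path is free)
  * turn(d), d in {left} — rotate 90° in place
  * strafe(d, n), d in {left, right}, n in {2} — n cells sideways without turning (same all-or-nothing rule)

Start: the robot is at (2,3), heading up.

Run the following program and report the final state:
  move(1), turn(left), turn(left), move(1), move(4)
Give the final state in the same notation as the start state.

at (2,3), heading down

from: at (2,3), heading up
t=1 move(1) ⇒ at (2,3), heading up
t=2 turn(left) ⇒ at (2,3), heading left
t=3 turn(left) ⇒ at (2,3), heading down
t=4 move(1) ⇒ at (2,3), heading down
t=5 move(4) ⇒ at (2,3), heading down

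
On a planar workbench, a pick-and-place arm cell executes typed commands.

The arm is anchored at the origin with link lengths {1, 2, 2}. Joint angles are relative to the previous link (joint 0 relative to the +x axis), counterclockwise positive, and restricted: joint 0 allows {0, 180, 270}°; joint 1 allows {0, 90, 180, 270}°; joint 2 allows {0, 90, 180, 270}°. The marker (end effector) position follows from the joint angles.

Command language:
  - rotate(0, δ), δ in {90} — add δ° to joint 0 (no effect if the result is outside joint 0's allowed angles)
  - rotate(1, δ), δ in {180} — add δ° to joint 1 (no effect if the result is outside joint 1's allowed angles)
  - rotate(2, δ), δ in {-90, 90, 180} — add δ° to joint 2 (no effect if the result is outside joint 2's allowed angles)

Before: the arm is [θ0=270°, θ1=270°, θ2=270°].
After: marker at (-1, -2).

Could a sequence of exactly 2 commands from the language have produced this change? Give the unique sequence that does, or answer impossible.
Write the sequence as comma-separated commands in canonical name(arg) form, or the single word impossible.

rotate(0, 90), rotate(0, 90)

begin: [θ0=270°, θ1=270°, θ2=270°]
step 1 (rotate(0, 90)): [θ0=0°, θ1=270°, θ2=270°]
step 2 (rotate(0, 90)): [θ0=0°, θ1=270°, θ2=270°]
uniquely the one of 25 2-step routes that fits.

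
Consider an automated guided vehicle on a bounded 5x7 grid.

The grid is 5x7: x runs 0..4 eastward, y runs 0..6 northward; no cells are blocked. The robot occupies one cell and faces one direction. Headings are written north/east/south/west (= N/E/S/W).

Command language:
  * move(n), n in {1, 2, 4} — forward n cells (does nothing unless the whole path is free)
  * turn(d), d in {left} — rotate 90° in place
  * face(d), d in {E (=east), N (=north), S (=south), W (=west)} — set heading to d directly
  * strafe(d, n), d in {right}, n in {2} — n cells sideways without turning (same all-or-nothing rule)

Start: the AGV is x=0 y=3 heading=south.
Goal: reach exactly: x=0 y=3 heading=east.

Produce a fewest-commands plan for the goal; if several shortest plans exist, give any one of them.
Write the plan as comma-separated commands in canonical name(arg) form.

turn(left)

begin: x=0 y=3 heading=south
step 1 (turn(left)): x=0 y=3 heading=east
no 0-step plan works, so 1 is optimal.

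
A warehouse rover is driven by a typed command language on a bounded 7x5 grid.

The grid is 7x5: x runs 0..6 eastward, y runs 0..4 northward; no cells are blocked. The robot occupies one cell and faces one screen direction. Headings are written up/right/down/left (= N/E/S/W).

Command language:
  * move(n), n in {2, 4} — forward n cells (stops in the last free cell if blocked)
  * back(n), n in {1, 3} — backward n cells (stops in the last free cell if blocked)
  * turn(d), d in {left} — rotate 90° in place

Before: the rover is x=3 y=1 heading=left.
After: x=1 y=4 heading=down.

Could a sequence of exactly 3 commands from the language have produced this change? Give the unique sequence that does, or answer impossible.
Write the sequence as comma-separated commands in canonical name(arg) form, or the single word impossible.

key: order matters: swapping move(2) and back(3) lands elsewhere
start: x=3 y=1 heading=left
1. move(2) → x=1 y=1 heading=left
2. turn(left) → x=1 y=1 heading=down
3. back(3) → x=1 y=4 heading=down
all 125 alternatives checked — unique.

move(2), turn(left), back(3)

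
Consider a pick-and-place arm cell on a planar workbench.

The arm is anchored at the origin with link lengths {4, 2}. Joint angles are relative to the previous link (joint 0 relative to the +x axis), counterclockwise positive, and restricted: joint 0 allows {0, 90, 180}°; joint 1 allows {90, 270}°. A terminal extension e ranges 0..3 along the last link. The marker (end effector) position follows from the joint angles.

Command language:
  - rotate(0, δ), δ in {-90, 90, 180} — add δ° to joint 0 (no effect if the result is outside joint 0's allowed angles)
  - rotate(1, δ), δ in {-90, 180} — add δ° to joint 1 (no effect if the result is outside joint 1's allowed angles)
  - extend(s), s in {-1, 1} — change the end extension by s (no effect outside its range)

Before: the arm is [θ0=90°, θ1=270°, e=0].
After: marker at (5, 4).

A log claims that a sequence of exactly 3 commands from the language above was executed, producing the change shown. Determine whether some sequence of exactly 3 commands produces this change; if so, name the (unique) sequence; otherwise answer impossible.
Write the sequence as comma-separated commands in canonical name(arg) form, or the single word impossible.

t0: [θ0=90°, θ1=270°, e=0]
t=1 extend(1) ⇒ [θ0=90°, θ1=270°, e=1]
t=2 extend(1) ⇒ [θ0=90°, θ1=270°, e=2]
t=3 extend(1) ⇒ [θ0=90°, θ1=270°, e=3]
no rival 3-sequence matches.

extend(1), extend(1), extend(1)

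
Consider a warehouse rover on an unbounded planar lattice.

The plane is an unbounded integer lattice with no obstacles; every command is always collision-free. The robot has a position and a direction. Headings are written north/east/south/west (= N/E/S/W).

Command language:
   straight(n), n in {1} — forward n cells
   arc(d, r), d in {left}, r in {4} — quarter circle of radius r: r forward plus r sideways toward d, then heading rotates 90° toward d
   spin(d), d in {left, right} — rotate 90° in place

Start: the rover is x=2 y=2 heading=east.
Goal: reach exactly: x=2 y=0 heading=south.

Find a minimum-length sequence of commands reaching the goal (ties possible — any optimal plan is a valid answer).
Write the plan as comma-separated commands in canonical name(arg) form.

spin(right), straight(1), straight(1)

start: x=2 y=2 heading=east
step 1 (spin(right)): x=2 y=2 heading=south
step 2 (straight(1)): x=2 y=1 heading=south
step 3 (straight(1)): x=2 y=0 heading=south
no 2-step plan works, so 3 is optimal.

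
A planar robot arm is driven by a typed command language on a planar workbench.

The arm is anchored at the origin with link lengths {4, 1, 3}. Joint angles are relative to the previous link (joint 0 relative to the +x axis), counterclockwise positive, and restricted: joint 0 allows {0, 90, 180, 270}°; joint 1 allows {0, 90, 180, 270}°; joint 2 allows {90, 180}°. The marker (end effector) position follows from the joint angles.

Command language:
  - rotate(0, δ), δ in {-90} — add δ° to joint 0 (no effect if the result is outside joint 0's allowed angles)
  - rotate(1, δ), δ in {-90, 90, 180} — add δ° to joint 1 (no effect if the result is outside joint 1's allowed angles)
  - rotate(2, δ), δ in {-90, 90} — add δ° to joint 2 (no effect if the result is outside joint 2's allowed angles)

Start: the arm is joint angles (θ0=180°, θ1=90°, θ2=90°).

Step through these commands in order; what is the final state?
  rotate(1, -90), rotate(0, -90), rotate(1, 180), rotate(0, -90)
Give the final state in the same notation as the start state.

joint angles (θ0=0°, θ1=180°, θ2=90°)

begin: joint angles (θ0=180°, θ1=90°, θ2=90°)
[1] after rotate(1, -90): joint angles (θ0=180°, θ1=0°, θ2=90°)
[2] after rotate(0, -90): joint angles (θ0=90°, θ1=0°, θ2=90°)
[3] after rotate(1, 180): joint angles (θ0=90°, θ1=180°, θ2=90°)
[4] after rotate(0, -90): joint angles (θ0=0°, θ1=180°, θ2=90°)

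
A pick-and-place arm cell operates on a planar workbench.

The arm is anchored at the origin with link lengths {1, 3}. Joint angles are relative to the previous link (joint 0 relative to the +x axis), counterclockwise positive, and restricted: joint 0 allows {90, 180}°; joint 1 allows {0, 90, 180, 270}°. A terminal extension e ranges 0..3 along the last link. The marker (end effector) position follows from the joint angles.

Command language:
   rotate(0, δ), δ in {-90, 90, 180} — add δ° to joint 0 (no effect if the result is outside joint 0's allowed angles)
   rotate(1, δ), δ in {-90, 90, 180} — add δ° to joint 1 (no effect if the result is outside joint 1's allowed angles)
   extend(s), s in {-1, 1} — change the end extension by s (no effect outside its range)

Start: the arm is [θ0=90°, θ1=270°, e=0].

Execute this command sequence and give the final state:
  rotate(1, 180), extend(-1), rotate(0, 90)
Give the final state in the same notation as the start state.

t0: [θ0=90°, θ1=270°, e=0]
step 1 (rotate(1, 180)): [θ0=90°, θ1=90°, e=0]
step 2 (extend(-1)): [θ0=90°, θ1=90°, e=0]
step 3 (rotate(0, 90)): [θ0=180°, θ1=90°, e=0]

[θ0=180°, θ1=90°, e=0]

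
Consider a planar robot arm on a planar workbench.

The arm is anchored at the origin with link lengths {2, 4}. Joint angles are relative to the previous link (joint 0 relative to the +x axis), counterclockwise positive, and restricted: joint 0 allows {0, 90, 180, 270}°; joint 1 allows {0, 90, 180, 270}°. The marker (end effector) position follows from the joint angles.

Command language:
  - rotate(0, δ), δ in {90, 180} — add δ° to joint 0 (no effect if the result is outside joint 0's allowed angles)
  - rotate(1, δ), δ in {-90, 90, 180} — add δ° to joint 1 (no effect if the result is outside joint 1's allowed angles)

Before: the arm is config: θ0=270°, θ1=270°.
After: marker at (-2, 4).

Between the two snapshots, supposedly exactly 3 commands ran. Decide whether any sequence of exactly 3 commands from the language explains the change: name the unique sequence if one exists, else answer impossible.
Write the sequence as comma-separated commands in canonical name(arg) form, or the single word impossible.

rotate(0, 90), rotate(0, 90), rotate(0, 90)

start: config: θ0=270°, θ1=270°
t=1 rotate(0, 90) ⇒ config: θ0=0°, θ1=270°
t=2 rotate(0, 90) ⇒ config: θ0=90°, θ1=270°
t=3 rotate(0, 90) ⇒ config: θ0=180°, θ1=270°
no other 3-command option fits: unique.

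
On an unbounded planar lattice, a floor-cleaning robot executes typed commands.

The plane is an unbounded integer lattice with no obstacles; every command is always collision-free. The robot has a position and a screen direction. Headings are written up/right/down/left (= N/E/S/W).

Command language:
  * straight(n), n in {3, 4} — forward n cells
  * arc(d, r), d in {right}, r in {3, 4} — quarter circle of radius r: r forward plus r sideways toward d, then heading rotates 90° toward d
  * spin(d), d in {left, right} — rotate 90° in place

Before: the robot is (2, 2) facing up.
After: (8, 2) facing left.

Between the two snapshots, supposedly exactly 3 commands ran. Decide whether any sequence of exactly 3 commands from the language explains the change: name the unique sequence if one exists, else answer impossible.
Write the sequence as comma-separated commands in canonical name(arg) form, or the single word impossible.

key: order matters: swapping arc(right, 3) and spin(right) lands elsewhere
begin: (2, 2) facing up
1. arc(right, 3) → (5, 5) facing right
2. arc(right, 3) → (8, 2) facing down
3. spin(right) → (8, 2) facing left
all 216 alternatives checked — unique.

arc(right, 3), arc(right, 3), spin(right)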